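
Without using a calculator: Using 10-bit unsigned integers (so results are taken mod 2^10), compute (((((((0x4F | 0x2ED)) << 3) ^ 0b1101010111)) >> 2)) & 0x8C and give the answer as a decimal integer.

8

0x4F = 0001001111
0x2ED = 1011101101
→ | → 1011101111 = 751
→ << 3 (mod 2^10) → 1101111000 = 888
0b1101010111 = 1101010111
→ ^ → 0000101111 = 47
→ >> 2 → 0000001011 = 11
0x8C = 0010001100
→ & → 0000001000 = 8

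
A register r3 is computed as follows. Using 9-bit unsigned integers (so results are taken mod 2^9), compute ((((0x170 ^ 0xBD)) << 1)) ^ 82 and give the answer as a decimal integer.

456

0x170 = 101110000
0xBD = 010111101
→ ^ → 111001101 = 461
→ << 1 (mod 2^9) → 110011010 = 410
82 = 001010010
→ ^ → 111001000 = 456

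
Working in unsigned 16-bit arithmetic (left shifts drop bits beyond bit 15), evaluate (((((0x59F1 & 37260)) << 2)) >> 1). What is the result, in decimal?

0x59F1 = 0101100111110001
37260 = 1001000110001100
→ & → 0001000110000000 = 4480
→ << 2 (mod 2^16) → 0100011000000000 = 17920
→ >> 1 → 0010001100000000 = 8960

8960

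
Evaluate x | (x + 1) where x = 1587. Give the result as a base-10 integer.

1591

x = 11000110011 = 1587
x + 1 = 11000110100
OR    = 11000110111 = 1591
(x | (x + 1) sets the lowest cleared bit.)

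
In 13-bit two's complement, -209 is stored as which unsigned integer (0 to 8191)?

7983

209 in 13 bits: 0000011010001
Invert: 1111100101110
Add 1:  1111100101111 = 7983
(Check: 2^13 - 209 = 8192 - 209 = 7983.)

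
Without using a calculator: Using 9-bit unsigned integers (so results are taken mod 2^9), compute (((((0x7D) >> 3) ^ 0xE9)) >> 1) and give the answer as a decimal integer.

115

0x7D = 001111101
→ >> 3 → 000001111 = 15
0xE9 = 011101001
→ ^ → 011100110 = 230
→ >> 1 → 001110011 = 115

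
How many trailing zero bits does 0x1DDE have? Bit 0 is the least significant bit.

1

0x1DDE = 1110111011110
Trailing zeros: 1, so the lowest set bit is bit 1 (value 2).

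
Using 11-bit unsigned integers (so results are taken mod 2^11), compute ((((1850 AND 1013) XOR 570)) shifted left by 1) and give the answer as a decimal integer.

1850 = 11100111010
1013 = 01111110101
→ AND → 01100110000 = 816
570 = 01000111010
→ XOR → 00100001010 = 266
→ shifted left by 1 (mod 2^11) → 01000010100 = 532

532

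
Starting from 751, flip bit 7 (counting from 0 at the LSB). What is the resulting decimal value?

623

x = 01011101111
bit 7 is currently 1; toggle it via x ^ (1 << 7) = x ^ 128
→ 01001101111 = 623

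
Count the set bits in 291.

4

291 = 100100011
Count the 1s: 1 + 1 + 1 + 1 = 4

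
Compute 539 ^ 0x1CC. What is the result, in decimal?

539 = 1000011011
0x1CC = 0111001100
XOR → 1111010111 = 983

983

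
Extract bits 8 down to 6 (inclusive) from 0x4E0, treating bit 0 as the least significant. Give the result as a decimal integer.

v = 010011100000
Shift right by 6: 010011
Mask low 3 bits: 011 = 3

3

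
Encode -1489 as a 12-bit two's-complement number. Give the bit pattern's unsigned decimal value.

2607

1489 in 12 bits: 010111010001
Invert: 101000101110
Add 1:  101000101111 = 2607
(Check: 2^12 - 1489 = 4096 - 1489 = 2607.)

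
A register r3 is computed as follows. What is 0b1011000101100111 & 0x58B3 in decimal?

4131

a = 1011000101100111
0x58B3 = 0101100010110011
AND → 0001000000100011 = 4131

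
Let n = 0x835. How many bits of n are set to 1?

0x835 = 100000110101
Count the 1s: 1 + 1 + 1 + 1 + 1 = 5

5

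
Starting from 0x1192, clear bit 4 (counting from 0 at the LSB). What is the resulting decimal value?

4482

x = 1000110010010
bit 4 is currently 1; clear it via x & ~(1 << 4) = x & ~16
→ 1000110000010 = 4482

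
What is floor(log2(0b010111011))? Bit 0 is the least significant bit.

0b010111011 = 10111011
The topmost 1 is at position 7 (since 2^7 = 128 ≤ 187 < 256).

7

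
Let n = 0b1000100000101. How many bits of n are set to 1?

4

n = 1000100000101
Count the 1s: 1 + 1 + 1 + 1 = 4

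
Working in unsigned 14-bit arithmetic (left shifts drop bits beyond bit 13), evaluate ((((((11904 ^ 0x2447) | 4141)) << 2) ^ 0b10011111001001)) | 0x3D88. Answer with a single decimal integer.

11904 = 10111010000000
0x2447 = 10010001000111
→ ^ → 00101011000111 = 2759
4141 = 01000000101101
→ | → 01101011101111 = 6895
→ << 2 (mod 2^14) → 10101110111100 = 11196
0b10011111001001 = 10011111001001
→ ^ → 00110001110101 = 3189
0x3D88 = 11110110001000
→ | → 11110111111101 = 15869

15869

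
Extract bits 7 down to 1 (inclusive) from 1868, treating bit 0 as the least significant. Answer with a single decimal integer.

38

v = 0011101001100
Shift right by 1: 001110100110
Mask low 7 bits: 0100110 = 38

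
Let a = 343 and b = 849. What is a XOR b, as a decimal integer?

343 = 0101010111
849 = 1101010001
XOR → 1000000110 = 518

518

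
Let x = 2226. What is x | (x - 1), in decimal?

x = 100010110010 = 2226
x - 1 = 100010110001
OR    = 100010110011 = 2227
(x | (x - 1) sets all bits below the lowest set bit.)

2227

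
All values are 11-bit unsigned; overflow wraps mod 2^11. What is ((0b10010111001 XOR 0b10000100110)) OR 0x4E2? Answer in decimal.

1279

0b10010111001 = 10010111001
0b10000100110 = 10000100110
→ XOR → 00010011111 = 159
0x4E2 = 10011100010
→ OR → 10011111111 = 1279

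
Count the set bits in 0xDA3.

0xDA3 = 110110100011
Count the 1s: 1 + 1 + 1 + 1 + 1 + 1 + 1 = 7

7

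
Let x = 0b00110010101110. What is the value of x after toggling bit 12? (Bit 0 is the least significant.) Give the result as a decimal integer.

7342

x = 00110010101110
bit 12 is currently 0; toggle it via x ^ (1 << 12) = x ^ 4096
→ 01110010101110 = 7342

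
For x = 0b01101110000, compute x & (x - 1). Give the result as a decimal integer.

x = 1101110000 = 880
x - 1 = 1101101111
AND   = 1101100000 = 864
(x & (x - 1) clears the lowest set bit of x.)

864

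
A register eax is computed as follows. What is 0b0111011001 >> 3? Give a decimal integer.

59

x = 111011001
shift right by 3 → 000111011 = 59
(equivalently, floor(473 / 8))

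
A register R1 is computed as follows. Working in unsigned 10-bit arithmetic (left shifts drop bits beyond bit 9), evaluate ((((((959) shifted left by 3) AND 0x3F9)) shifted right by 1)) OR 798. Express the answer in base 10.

959 = 1110111111
→ shifted left by 3 (mod 2^10) → 0111111000 = 504
0x3F9 = 1111111001
→ AND → 0111111000 = 504
→ shifted right by 1 → 0011111100 = 252
798 = 1100011110
→ OR → 1111111110 = 1022

1022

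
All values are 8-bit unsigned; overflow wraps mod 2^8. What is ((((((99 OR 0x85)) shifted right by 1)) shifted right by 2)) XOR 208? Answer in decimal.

204

99 = 01100011
0x85 = 10000101
→ OR → 11100111 = 231
→ shifted right by 1 → 01110011 = 115
→ shifted right by 2 → 00011100 = 28
208 = 11010000
→ XOR → 11001100 = 204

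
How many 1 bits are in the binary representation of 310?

5

310 = 100110110
Count the 1s: 1 + 1 + 1 + 1 + 1 = 5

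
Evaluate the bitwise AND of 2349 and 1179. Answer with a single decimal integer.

9

2349 = 100100101101
1179 = 010010011011
AND → 000000001001 = 9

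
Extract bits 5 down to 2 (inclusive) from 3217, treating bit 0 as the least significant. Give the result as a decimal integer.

v = 110010010001
Shift right by 2: 1100100100
Mask low 4 bits: 0100 = 4

4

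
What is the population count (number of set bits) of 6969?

8

6969 = 1101100111001
Count the 1s: 1 + 1 + 1 + 1 + 1 + 1 + 1 + 1 = 8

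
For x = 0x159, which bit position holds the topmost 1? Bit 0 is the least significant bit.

0x159 = 101011001
The topmost 1 is at position 8 (since 2^8 = 256 ≤ 345 < 512).

8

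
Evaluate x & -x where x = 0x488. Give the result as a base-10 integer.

8

x = 10010001000 = 1160
-x (two's complement) = …01101111000
AND   = 00000001000 = 8
(x & -x isolates the lowest set bit of x.)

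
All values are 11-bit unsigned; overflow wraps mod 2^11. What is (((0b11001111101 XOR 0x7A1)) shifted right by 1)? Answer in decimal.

0b11001111101 = 11001111101
0x7A1 = 11110100001
→ XOR → 00111011100 = 476
→ shifted right by 1 → 00011101110 = 238

238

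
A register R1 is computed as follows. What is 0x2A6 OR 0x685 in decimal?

1703

0x2A6 = 01010100110
0x685 = 11010000101
 OR → 11010100111 = 1703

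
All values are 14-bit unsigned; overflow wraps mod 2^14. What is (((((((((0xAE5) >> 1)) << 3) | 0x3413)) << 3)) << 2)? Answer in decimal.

0xAE5 = 00101011100101
→ >> 1 → 00010101110010 = 1394
→ << 3 (mod 2^14) → 10101110010000 = 11152
0x3413 = 11010000010011
→ | → 11111110010011 = 16275
→ << 3 (mod 2^14) → 11110010011000 = 15512
→ << 2 (mod 2^14) → 11001001100000 = 12896

12896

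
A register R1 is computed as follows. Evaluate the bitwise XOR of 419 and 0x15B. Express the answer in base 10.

419 = 110100011
0x15B = 101011011
XOR → 011111000 = 248

248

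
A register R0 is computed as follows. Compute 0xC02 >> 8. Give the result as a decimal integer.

0xC02 = 110000000010
shift right by 8 → 000000001100 = 12
(equivalently, floor(3074 / 256))

12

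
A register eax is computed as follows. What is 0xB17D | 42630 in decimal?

47103

0xB17D = 1011000101111101
42630 = 1010011010000110
 OR → 1011011111111111 = 47103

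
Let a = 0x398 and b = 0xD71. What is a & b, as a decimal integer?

272

0x398 = 001110011000
0xD71 = 110101110001
AND → 000100010000 = 272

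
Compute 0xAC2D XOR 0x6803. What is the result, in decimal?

0xAC2D = 1010110000101101
0x6803 = 0110100000000011
XOR → 1100010000101110 = 50222

50222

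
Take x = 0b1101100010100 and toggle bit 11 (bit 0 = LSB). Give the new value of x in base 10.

4884

x = 1101100010100
bit 11 is currently 1; toggle it via x ^ (1 << 11) = x ^ 2048
→ 1001100010100 = 4884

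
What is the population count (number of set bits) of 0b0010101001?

n = 10101001
Count the 1s: 1 + 1 + 1 + 1 = 4

4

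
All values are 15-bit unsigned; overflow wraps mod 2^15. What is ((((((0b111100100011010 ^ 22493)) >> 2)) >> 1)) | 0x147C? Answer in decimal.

5628

0b111100100011010 = 111100100011010
22493 = 101011111011101
→ ^ → 010111011000111 = 11975
→ >> 2 → 000101110110001 = 2993
→ >> 1 → 000010111011000 = 1496
0x147C = 001010001111100
→ | → 001010111111100 = 5628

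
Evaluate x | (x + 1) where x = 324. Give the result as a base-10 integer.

325

x = 101000100 = 324
x + 1 = 101000101
OR    = 101000101 = 325
(x | (x + 1) sets the lowest cleared bit.)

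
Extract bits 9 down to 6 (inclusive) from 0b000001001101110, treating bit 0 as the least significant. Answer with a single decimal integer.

9

v = 000001001101110
Shift right by 6: 000001001
Mask low 4 bits: 1001 = 9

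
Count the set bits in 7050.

7

7050 = 1101110001010
Count the 1s: 1 + 1 + 1 + 1 + 1 + 1 + 1 = 7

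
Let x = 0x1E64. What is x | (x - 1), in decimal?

x = 1111001100100 = 7780
x - 1 = 1111001100011
OR    = 1111001100111 = 7783
(x | (x - 1) sets all bits below the lowest set bit.)

7783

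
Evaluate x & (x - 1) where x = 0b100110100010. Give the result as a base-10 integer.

2464

x = 100110100010 = 2466
x - 1 = 100110100001
AND   = 100110100000 = 2464
(x & (x - 1) clears the lowest set bit of x.)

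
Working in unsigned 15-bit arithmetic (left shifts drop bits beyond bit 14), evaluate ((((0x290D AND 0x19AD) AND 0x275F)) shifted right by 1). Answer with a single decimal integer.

134

0x290D = 010100100001101
0x19AD = 001100110101101
→ AND → 000100100001101 = 2317
0x275F = 010011101011111
→ AND → 000000100001101 = 269
→ shifted right by 1 → 000000010000110 = 134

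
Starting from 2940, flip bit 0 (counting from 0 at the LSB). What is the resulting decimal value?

2941

x = 00101101111100
bit 0 is currently 0; toggle it via x ^ (1 << 0) = x ^ 1
→ 00101101111101 = 2941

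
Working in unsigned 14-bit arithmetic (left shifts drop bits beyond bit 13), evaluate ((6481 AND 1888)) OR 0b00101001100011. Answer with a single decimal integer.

2915

6481 = 01100101010001
1888 = 00011101100000
→ AND → 00000101000000 = 320
0b00101001100011 = 00101001100011
→ OR → 00101101100011 = 2915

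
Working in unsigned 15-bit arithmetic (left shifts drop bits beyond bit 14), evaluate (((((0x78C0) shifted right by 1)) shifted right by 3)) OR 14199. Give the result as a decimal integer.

0x78C0 = 111100011000000
→ shifted right by 1 → 011110001100000 = 15456
→ shifted right by 3 → 000011110001100 = 1932
14199 = 011011101110111
→ OR → 011011111111111 = 14335

14335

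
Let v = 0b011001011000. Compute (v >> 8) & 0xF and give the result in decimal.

v = 011001011000
Shift right by 8: 0110
Mask low 4 bits: 0110 = 6

6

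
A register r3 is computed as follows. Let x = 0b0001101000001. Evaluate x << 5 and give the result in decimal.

x = 000001101000001
shift left by 5 → 110100000100000 = 26656
(equivalently, 833 × 2^5 = 833 × 32)

26656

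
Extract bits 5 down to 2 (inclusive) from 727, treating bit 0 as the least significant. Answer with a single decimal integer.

5

v = 1011010111
Shift right by 2: 10110101
Mask low 4 bits: 0101 = 5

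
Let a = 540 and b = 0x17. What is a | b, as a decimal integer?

540 = 1000011100
0x17 = 0000010111
 OR → 1000011111 = 543

543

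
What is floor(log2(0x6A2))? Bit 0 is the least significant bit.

10

0x6A2 = 11010100010
The topmost 1 is at position 10 (since 2^10 = 1024 ≤ 1698 < 2048).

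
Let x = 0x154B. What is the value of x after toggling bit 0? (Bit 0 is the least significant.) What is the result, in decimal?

x = 01010101001011
bit 0 is currently 1; toggle it via x ^ (1 << 0) = x ^ 1
→ 01010101001010 = 5450

5450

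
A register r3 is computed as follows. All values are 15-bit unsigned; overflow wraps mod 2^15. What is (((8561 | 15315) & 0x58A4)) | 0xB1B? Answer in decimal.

8561 = 010000101110001
15315 = 011101111010011
→ | → 011101111110011 = 15347
0x58A4 = 101100010100100
→ & → 001100010100000 = 6304
0xB1B = 000101100011011
→ | → 001101110111011 = 7099

7099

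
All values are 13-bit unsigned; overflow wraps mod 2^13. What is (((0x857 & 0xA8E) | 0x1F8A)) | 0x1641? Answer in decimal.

8143

0x857 = 0100001010111
0xA8E = 0101010001110
→ & → 0100000000110 = 2054
0x1F8A = 1111110001010
→ | → 1111110001110 = 8078
0x1641 = 1011001000001
→ | → 1111111001111 = 8143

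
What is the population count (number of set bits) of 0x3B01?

0x3B01 = 11101100000001
Count the 1s: 1 + 1 + 1 + 1 + 1 + 1 = 6

6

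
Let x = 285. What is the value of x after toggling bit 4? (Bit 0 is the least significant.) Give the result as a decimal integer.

269

x = 100011101
bit 4 is currently 1; toggle it via x ^ (1 << 4) = x ^ 16
→ 100001101 = 269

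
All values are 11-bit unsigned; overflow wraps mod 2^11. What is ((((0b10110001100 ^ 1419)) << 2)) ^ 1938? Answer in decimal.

0b10110001100 = 10110001100
1419 = 10110001011
→ ^ → 00000000111 = 7
→ << 2 (mod 2^11) → 00000011100 = 28
1938 = 11110010010
→ ^ → 11110001110 = 1934

1934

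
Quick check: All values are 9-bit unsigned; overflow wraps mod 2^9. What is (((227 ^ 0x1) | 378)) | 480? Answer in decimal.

227 = 011100011
0x1 = 000000001
→ ^ → 011100010 = 226
378 = 101111010
→ | → 111111010 = 506
480 = 111100000
→ | → 111111010 = 506

506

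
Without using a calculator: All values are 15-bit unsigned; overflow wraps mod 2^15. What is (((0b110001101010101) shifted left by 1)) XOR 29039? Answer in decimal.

0b110001101010101 = 110001101010101
→ shifted left by 1 (mod 2^15) → 100011010101010 = 18090
29039 = 111000101101111
→ XOR → 011011111000101 = 14277

14277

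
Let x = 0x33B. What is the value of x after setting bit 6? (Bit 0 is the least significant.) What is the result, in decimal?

x = 1100111011
bit 6 is currently 0; set it via x | (1 << 6) = x | 64
→ 1101111011 = 891

891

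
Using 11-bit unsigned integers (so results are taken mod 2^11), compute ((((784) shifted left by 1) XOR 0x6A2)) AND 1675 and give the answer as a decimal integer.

130

784 = 01100010000
→ shifted left by 1 (mod 2^11) → 11000100000 = 1568
0x6A2 = 11010100010
→ XOR → 00010000010 = 130
1675 = 11010001011
→ AND → 00010000010 = 130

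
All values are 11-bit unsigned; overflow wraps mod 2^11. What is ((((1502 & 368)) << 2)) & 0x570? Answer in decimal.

1502 = 10111011110
368 = 00101110000
→ & → 00101010000 = 336
→ << 2 (mod 2^11) → 10101000000 = 1344
0x570 = 10101110000
→ & → 10101000000 = 1344

1344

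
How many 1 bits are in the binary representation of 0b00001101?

3

n = 1101
Count the 1s: 1 + 1 + 1 = 3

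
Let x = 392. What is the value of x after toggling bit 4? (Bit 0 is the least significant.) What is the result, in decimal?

408

x = 00110001000
bit 4 is currently 0; toggle it via x ^ (1 << 4) = x ^ 16
→ 00110011000 = 408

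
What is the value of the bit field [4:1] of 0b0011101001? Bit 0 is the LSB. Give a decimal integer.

v = 0011101001
Shift right by 1: 001110100
Mask low 4 bits: 0100 = 4

4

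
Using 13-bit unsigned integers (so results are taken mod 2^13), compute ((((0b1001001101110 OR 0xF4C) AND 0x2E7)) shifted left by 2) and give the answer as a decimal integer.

0b1001001101110 = 1001001101110
0xF4C = 0111101001100
→ OR → 1111101101110 = 8046
0x2E7 = 0001011100111
→ AND → 0001001100110 = 614
→ shifted left by 2 (mod 2^13) → 0100110011000 = 2456

2456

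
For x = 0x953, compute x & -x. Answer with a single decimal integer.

1

x = 100101010011 = 2387
-x (two's complement) = …011010101101
AND   = 000000000001 = 1
(x & -x isolates the lowest set bit of x.)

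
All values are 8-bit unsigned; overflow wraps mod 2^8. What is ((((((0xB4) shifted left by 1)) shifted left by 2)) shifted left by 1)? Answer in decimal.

64

0xB4 = 10110100
→ shifted left by 1 (mod 2^8) → 01101000 = 104
→ shifted left by 2 (mod 2^8) → 10100000 = 160
→ shifted left by 1 (mod 2^8) → 01000000 = 64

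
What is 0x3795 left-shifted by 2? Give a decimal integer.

0x3795 = 0011011110010101
shift left by 2 → 1101111001010100 = 56916
(equivalently, 14229 × 2^2 = 14229 × 4)

56916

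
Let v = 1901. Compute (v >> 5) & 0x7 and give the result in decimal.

v = 11101101101
Shift right by 5: 111011
Mask low 3 bits: 011 = 3

3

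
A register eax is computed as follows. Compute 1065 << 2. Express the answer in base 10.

1065 = 0010000101001
shift left by 2 → 1000010100100 = 4260
(equivalently, 1065 × 2^2 = 1065 × 4)

4260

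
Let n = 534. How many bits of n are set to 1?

4

534 = 1000010110
Count the 1s: 1 + 1 + 1 + 1 = 4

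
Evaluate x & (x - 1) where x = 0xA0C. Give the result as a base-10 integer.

x = 101000001100 = 2572
x - 1 = 101000001011
AND   = 101000001000 = 2568
(x & (x - 1) clears the lowest set bit of x.)

2568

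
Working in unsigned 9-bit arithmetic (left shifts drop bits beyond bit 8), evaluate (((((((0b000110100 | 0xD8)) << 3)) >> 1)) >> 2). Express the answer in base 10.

60

0b000110100 = 000110100
0xD8 = 011011000
→ | → 011111100 = 252
→ << 3 (mod 2^9) → 111100000 = 480
→ >> 1 → 011110000 = 240
→ >> 2 → 000111100 = 60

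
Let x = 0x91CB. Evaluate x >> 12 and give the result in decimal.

9

0x91CB = 1001000111001011
shift right by 12 → 0000000000001001 = 9
(equivalently, floor(37323 / 4096))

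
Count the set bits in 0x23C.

0x23C = 1000111100
Count the 1s: 1 + 1 + 1 + 1 + 1 = 5

5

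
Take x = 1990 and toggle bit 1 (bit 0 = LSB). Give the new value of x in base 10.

1988

x = 00011111000110
bit 1 is currently 1; toggle it via x ^ (1 << 1) = x ^ 2
→ 00011111000100 = 1988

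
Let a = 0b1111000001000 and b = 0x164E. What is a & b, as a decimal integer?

a = 1111000001000
0x164E = 1011001001110
AND → 1011000001000 = 5640

5640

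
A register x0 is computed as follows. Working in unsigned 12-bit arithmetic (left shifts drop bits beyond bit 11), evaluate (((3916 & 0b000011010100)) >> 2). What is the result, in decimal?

17

3916 = 111101001100
0b000011010100 = 000011010100
→ & → 000001000100 = 68
→ >> 2 → 000000010001 = 17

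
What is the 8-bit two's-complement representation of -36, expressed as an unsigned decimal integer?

36 in 8 bits: 00100100
Invert: 11011011
Add 1:  11011100 = 220
(Check: 2^8 - 36 = 256 - 36 = 220.)

220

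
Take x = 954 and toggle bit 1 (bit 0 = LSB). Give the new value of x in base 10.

952

x = 1110111010
bit 1 is currently 1; toggle it via x ^ (1 << 1) = x ^ 2
→ 1110111000 = 952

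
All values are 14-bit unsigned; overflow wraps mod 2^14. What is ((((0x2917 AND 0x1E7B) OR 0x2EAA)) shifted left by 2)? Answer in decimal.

15084

0x2917 = 10100100010111
0x1E7B = 01111001111011
→ AND → 00100000010011 = 2067
0x2EAA = 10111010101010
→ OR → 10111010111011 = 11963
→ shifted left by 2 (mod 2^14) → 11101011101100 = 15084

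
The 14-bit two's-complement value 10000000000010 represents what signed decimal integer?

pattern = 10000000000010 (MSB is 1 ⇒ negative)
Invert: 01111111111101, add 1 → 01111111111110 = 8190, so the value is -8190.
(Equivalently: 8194 - 2^14 = 8194 - 16384 = -8190.)

-8190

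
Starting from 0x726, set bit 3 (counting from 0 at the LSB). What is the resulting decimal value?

x = 000011100100110
bit 3 is currently 0; set it via x | (1 << 3) = x | 8
→ 000011100101110 = 1838

1838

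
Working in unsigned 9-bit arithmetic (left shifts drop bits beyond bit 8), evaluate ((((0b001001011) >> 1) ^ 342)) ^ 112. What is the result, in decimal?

259

0b001001011 = 001001011
→ >> 1 → 000100101 = 37
342 = 101010110
→ ^ → 101110011 = 371
112 = 001110000
→ ^ → 100000011 = 259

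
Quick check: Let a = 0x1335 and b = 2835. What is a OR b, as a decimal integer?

6967

0x1335 = 1001100110101
2835 = 0101100010011
 OR → 1101100110111 = 6967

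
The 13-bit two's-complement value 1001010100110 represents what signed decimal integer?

-3418

pattern = 1001010100110 (MSB is 1 ⇒ negative)
Invert: 0110101011001, add 1 → 0110101011010 = 3418, so the value is -3418.
(Equivalently: 4774 - 2^13 = 4774 - 8192 = -3418.)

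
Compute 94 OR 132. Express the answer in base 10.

94 = 01011110
132 = 10000100
 OR → 11011110 = 222

222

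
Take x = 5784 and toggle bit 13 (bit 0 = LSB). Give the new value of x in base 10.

13976

x = 01011010011000
bit 13 is currently 0; toggle it via x ^ (1 << 13) = x ^ 8192
→ 11011010011000 = 13976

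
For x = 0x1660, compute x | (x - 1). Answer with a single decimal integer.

x = 1011001100000 = 5728
x - 1 = 1011001011111
OR    = 1011001111111 = 5759
(x | (x - 1) sets all bits below the lowest set bit.)

5759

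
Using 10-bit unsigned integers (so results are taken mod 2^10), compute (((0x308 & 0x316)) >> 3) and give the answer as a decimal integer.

96

0x308 = 1100001000
0x316 = 1100010110
→ & → 1100000000 = 768
→ >> 3 → 0001100000 = 96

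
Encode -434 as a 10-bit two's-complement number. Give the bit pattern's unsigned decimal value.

434 in 10 bits: 0110110010
Invert: 1001001101
Add 1:  1001001110 = 590
(Check: 2^10 - 434 = 1024 - 434 = 590.)

590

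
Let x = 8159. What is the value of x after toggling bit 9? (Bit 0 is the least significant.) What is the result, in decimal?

x = 1111111011111
bit 9 is currently 1; toggle it via x ^ (1 << 9) = x ^ 512
→ 1110111011111 = 7647

7647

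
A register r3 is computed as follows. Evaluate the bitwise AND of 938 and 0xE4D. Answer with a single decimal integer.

938 = 001110101010
0xE4D = 111001001101
AND → 001000001000 = 520

520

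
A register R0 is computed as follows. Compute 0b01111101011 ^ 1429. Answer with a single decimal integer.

1662

a = 01111101011
1429 = 10110010101
XOR → 11001111110 = 1662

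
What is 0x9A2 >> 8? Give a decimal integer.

9

0x9A2 = 100110100010
shift right by 8 → 000000001001 = 9
(equivalently, floor(2466 / 256))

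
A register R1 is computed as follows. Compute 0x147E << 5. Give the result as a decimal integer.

167872

0x147E = 000001010001111110
shift left by 5 → 101000111111000000 = 167872
(equivalently, 5246 × 2^5 = 5246 × 32)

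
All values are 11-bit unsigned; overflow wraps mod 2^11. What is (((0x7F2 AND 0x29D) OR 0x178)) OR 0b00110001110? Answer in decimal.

1022

0x7F2 = 11111110010
0x29D = 01010011101
→ AND → 01010010000 = 656
0x178 = 00101111000
→ OR → 01111111000 = 1016
0b00110001110 = 00110001110
→ OR → 01111111110 = 1022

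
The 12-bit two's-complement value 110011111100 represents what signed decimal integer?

pattern = 110011111100 (MSB is 1 ⇒ negative)
Invert: 001100000011, add 1 → 001100000100 = 772, so the value is -772.
(Equivalently: 3324 - 2^12 = 3324 - 4096 = -772.)

-772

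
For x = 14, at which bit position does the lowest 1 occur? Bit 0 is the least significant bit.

1

14 = 1110
Trailing zeros: 1, so the lowest set bit is bit 1 (value 2).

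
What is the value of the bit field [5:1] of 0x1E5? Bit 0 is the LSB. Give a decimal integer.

18

v = 111100101
Shift right by 1: 11110010
Mask low 5 bits: 10010 = 18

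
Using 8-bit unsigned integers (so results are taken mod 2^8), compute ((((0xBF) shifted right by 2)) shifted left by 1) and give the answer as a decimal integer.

0xBF = 10111111
→ shifted right by 2 → 00101111 = 47
→ shifted left by 1 (mod 2^8) → 01011110 = 94

94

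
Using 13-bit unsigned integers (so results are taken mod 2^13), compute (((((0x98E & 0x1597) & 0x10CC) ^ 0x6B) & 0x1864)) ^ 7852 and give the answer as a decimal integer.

7880

0x98E = 0100110001110
0x1597 = 1010110010111
→ & → 0000110000110 = 390
0x10CC = 1000011001100
→ & → 0000010000100 = 132
0x6B = 0000001101011
→ ^ → 0000011101111 = 239
0x1864 = 1100001100100
→ & → 0000001100100 = 100
7852 = 1111010101100
→ ^ → 1111011001000 = 7880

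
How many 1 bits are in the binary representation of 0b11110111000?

n = 11110111000
Count the 1s: 1 + 1 + 1 + 1 + 1 + 1 + 1 = 7

7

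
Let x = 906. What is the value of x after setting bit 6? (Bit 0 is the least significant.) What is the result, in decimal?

x = 00001110001010
bit 6 is currently 0; set it via x | (1 << 6) = x | 64
→ 00001111001010 = 970

970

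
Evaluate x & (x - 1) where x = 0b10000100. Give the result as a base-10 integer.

x = 10000100 = 132
x - 1 = 10000011
AND   = 10000000 = 128
(x & (x - 1) clears the lowest set bit of x.)

128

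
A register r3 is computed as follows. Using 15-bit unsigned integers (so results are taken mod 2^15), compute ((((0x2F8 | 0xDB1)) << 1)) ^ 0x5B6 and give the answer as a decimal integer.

6724

0x2F8 = 000001011111000
0xDB1 = 000110110110001
→ | → 000111111111001 = 4089
→ << 1 (mod 2^15) → 001111111110010 = 8178
0x5B6 = 000010110110110
→ ^ → 001101001000100 = 6724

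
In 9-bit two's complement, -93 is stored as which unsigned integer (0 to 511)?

419

93 in 9 bits: 001011101
Invert: 110100010
Add 1:  110100011 = 419
(Check: 2^9 - 93 = 512 - 93 = 419.)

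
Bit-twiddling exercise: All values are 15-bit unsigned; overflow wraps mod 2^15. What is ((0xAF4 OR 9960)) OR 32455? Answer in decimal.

32511

0xAF4 = 000101011110100
9960 = 010011011101000
→ OR → 010111011111100 = 12028
32455 = 111111011000111
→ OR → 111111011111111 = 32511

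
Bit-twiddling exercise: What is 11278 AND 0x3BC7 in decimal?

11278 = 10110000001110
0x3BC7 = 11101111000111
AND → 10100000000110 = 10246

10246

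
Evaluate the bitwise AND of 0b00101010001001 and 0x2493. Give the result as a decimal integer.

129

a = 00101010001001
0x2493 = 10010010010011
AND → 00000010000001 = 129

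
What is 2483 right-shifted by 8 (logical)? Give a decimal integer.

9

2483 = 100110110011
shift right by 8 → 000000001001 = 9
(equivalently, floor(2483 / 256))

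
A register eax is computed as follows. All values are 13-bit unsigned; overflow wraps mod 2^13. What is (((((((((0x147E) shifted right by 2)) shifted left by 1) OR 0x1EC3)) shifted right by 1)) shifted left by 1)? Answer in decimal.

7934

0x147E = 1010001111110
→ shifted right by 2 → 0010100011111 = 1311
→ shifted left by 1 (mod 2^13) → 0101000111110 = 2622
0x1EC3 = 1111011000011
→ OR → 1111011111111 = 7935
→ shifted right by 1 → 0111101111111 = 3967
→ shifted left by 1 (mod 2^13) → 1111011111110 = 7934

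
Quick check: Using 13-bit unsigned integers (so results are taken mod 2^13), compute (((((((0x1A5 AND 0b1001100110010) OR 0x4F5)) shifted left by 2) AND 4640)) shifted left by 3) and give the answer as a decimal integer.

0x1A5 = 0000110100101
0b1001100110010 = 1001100110010
→ AND → 0000100100000 = 288
0x4F5 = 0010011110101
→ OR → 0010111110101 = 1525
→ shifted left by 2 (mod 2^13) → 1011111010100 = 6100
4640 = 1001000100000
→ AND → 1001000000000 = 4608
→ shifted left by 3 (mod 2^13) → 1000000000000 = 4096

4096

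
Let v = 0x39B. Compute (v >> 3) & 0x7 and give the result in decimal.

v = 1110011011
Shift right by 3: 1110011
Mask low 3 bits: 011 = 3

3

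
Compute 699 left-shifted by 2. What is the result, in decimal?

699 = 001010111011
shift left by 2 → 101011101100 = 2796
(equivalently, 699 × 2^2 = 699 × 4)

2796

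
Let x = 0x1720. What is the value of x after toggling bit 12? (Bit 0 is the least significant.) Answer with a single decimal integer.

1824

x = 1011100100000
bit 12 is currently 1; toggle it via x ^ (1 << 12) = x ^ 4096
→ 0011100100000 = 1824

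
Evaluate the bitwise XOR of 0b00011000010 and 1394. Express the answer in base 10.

1456

a = 00011000010
1394 = 10101110010
XOR → 10110110000 = 1456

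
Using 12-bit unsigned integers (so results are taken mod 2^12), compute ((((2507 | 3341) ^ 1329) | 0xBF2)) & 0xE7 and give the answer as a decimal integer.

230

2507 = 100111001011
3341 = 110100001101
→ | → 110111001111 = 3535
1329 = 010100110001
→ ^ → 100011111110 = 2302
0xBF2 = 101111110010
→ | → 101111111110 = 3070
0xE7 = 000011100111
→ & → 000011100110 = 230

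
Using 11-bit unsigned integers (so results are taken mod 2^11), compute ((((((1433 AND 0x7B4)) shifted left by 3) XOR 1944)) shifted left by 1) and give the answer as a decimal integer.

1584

1433 = 10110011001
0x7B4 = 11110110100
→ AND → 10110010000 = 1424
→ shifted left by 3 (mod 2^11) → 10010000000 = 1152
1944 = 11110011000
→ XOR → 01100011000 = 792
→ shifted left by 1 (mod 2^11) → 11000110000 = 1584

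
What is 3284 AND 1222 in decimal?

3284 = 110011010100
1222 = 010011000110
AND → 010011000100 = 1220

1220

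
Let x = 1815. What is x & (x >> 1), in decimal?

x = 11100010111 = 1815
x>>1 = 01110001011
AND  = 01100000011 = 771
(x & (x >> 1) has a 1 wherever x has two consecutive 1 bits.)

771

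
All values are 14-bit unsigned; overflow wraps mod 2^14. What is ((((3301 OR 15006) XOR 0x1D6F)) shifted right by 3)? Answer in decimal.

1138

3301 = 00110011100101
15006 = 11101010011110
→ OR → 11111011111111 = 16127
0x1D6F = 01110101101111
→ XOR → 10001110010000 = 9104
→ shifted right by 3 → 00010001110010 = 1138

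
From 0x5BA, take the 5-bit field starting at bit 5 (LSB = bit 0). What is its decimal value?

13

v = 0010110111010
Shift right by 5: 00101101
Mask low 5 bits: 01101 = 13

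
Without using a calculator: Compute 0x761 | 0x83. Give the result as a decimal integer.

2019

0x761 = 11101100001
0x83 = 00010000011
 OR → 11111100011 = 2019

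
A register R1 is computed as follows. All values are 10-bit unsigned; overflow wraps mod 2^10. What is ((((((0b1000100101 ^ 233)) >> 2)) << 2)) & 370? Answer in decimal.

0b1000100101 = 1000100101
233 = 0011101001
→ ^ → 1011001100 = 716
→ >> 2 → 0010110011 = 179
→ << 2 (mod 2^10) → 1011001100 = 716
370 = 0101110010
→ & → 0001000000 = 64

64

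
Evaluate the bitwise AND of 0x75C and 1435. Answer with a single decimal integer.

0x75C = 11101011100
1435 = 10110011011
AND → 10100011000 = 1304

1304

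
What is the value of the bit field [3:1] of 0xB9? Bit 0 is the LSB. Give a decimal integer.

4

v = 10111001
Shift right by 1: 1011100
Mask low 3 bits: 100 = 4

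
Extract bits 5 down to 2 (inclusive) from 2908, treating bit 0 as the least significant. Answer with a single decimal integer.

v = 101101011100
Shift right by 2: 1011010111
Mask low 4 bits: 0111 = 7

7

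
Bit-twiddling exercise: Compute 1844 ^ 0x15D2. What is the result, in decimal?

1844 = 0011100110100
0x15D2 = 1010111010010
XOR → 1001011100110 = 4838

4838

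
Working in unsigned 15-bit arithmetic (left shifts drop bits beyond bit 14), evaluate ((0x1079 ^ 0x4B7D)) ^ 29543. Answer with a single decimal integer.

10339

0x1079 = 001000001111001
0x4B7D = 100101101111101
→ ^ → 101101100000100 = 23300
29543 = 111001101100111
→ ^ → 010100001100011 = 10339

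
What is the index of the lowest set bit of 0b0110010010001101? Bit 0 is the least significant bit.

0b0110010010001101 = 110010010001101
Trailing zeros: 0, so the lowest set bit is bit 0 (value 1).

0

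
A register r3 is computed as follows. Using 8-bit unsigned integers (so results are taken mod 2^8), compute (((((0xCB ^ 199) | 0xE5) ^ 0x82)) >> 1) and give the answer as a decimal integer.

55

0xCB = 11001011
199 = 11000111
→ ^ → 00001100 = 12
0xE5 = 11100101
→ | → 11101101 = 237
0x82 = 10000010
→ ^ → 01101111 = 111
→ >> 1 → 00110111 = 55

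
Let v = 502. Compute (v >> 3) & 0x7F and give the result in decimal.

v = 0111110110
Shift right by 3: 0111110
Mask low 7 bits: 0111110 = 62

62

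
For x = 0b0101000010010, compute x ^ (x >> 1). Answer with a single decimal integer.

3867

x = 101000010010 = 2578
x>>1 = 010100001001
XOR  = 111100011011 = 3867
(x ^ (x >> 1) gives the standard binary-reflected Gray code of x.)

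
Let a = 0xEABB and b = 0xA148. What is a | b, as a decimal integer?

60411

0xEABB = 1110101010111011
0xA148 = 1010000101001000
 OR → 1110101111111011 = 60411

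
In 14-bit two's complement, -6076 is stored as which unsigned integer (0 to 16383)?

10308

6076 in 14 bits: 01011110111100
Invert: 10100001000011
Add 1:  10100001000100 = 10308
(Check: 2^14 - 6076 = 16384 - 6076 = 10308.)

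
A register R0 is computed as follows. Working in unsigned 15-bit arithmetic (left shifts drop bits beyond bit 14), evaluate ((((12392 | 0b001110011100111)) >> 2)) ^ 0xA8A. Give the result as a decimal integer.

1457

12392 = 011000001101000
0b001110011100111 = 001110011100111
→ | → 011110011101111 = 15599
→ >> 2 → 000111100111011 = 3899
0xA8A = 000101010001010
→ ^ → 000010110110001 = 1457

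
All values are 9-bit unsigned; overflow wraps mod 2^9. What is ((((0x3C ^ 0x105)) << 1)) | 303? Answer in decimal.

383

0x3C = 000111100
0x105 = 100000101
→ ^ → 100111001 = 313
→ << 1 (mod 2^9) → 001110010 = 114
303 = 100101111
→ | → 101111111 = 383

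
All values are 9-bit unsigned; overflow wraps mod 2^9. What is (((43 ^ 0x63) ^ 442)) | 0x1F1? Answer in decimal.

43 = 000101011
0x63 = 001100011
→ ^ → 001001000 = 72
442 = 110111010
→ ^ → 111110010 = 498
0x1F1 = 111110001
→ | → 111110011 = 499

499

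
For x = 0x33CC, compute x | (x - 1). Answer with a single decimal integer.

x = 11001111001100 = 13260
x - 1 = 11001111001011
OR    = 11001111001111 = 13263
(x | (x - 1) sets all bits below the lowest set bit.)

13263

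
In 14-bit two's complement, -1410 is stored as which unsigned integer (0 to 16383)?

1410 in 14 bits: 00010110000010
Invert: 11101001111101
Add 1:  11101001111110 = 14974
(Check: 2^14 - 1410 = 16384 - 1410 = 14974.)

14974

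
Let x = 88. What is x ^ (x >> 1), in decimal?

x = 1011000 = 88
x>>1 = 0101100
XOR  = 1110100 = 116
(x ^ (x >> 1) gives the standard binary-reflected Gray code of x.)

116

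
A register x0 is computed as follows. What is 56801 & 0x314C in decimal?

56801 = 1101110111100001
0x314C = 0011000101001100
AND → 0001000101000000 = 4416

4416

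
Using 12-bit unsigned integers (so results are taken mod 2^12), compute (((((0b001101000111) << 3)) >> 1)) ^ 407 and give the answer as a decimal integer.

0b001101000111 = 001101000111
→ << 3 (mod 2^12) → 101000111000 = 2616
→ >> 1 → 010100011100 = 1308
407 = 000110010111
→ ^ → 010010001011 = 1163

1163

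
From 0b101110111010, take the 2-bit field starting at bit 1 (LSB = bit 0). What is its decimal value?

v = 101110111010
Shift right by 1: 10111011101
Mask low 2 bits: 01 = 1

1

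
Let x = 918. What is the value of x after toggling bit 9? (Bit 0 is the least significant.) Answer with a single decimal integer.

x = 001110010110
bit 9 is currently 1; toggle it via x ^ (1 << 9) = x ^ 512
→ 000110010110 = 406

406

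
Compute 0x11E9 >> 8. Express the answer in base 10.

0x11E9 = 1000111101001
shift right by 8 → 0000000010001 = 17
(equivalently, floor(4585 / 256))

17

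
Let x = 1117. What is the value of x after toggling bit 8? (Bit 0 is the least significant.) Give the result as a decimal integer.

x = 10001011101
bit 8 is currently 0; toggle it via x ^ (1 << 8) = x ^ 256
→ 10101011101 = 1373

1373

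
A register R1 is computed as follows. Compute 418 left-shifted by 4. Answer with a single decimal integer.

418 = 0000110100010
shift left by 4 → 1101000100000 = 6688
(equivalently, 418 × 2^4 = 418 × 16)

6688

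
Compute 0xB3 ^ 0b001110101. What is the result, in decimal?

198

0xB3 = 10110011
b = 01110101
XOR → 11000110 = 198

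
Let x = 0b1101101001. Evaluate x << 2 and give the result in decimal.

3492

x = 001101101001
shift left by 2 → 110110100100 = 3492
(equivalently, 873 × 2^2 = 873 × 4)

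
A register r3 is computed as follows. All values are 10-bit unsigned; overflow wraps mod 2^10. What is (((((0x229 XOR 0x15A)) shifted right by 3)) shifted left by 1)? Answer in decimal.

220

0x229 = 1000101001
0x15A = 0101011010
→ XOR → 1101110011 = 883
→ shifted right by 3 → 0001101110 = 110
→ shifted left by 1 (mod 2^10) → 0011011100 = 220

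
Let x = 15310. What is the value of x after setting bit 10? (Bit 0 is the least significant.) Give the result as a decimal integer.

16334

x = 11101111001110
bit 10 is currently 0; set it via x | (1 << 10) = x | 1024
→ 11111111001110 = 16334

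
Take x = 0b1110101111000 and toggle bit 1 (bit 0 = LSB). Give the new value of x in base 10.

7546

x = 1110101111000
bit 1 is currently 0; toggle it via x ^ (1 << 1) = x ^ 2
→ 1110101111010 = 7546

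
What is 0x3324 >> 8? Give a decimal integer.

0x3324 = 11001100100100
shift right by 8 → 00000000110011 = 51
(equivalently, floor(13092 / 256))

51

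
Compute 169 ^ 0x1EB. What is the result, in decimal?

169 = 010101001
0x1EB = 111101011
XOR → 101000010 = 322

322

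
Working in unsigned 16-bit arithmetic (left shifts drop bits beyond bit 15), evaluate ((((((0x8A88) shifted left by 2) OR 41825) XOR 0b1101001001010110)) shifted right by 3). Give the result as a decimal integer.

3878

0x8A88 = 1000101010001000
→ shifted left by 2 (mod 2^16) → 0010101000100000 = 10784
41825 = 1010001101100001
→ OR → 1010101101100001 = 43873
0b1101001001010110 = 1101001001010110
→ XOR → 0111100100110111 = 31031
→ shifted right by 3 → 0000111100100110 = 3878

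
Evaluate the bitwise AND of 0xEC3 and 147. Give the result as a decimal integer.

0xEC3 = 111011000011
147 = 000010010011
AND → 000010000011 = 131

131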